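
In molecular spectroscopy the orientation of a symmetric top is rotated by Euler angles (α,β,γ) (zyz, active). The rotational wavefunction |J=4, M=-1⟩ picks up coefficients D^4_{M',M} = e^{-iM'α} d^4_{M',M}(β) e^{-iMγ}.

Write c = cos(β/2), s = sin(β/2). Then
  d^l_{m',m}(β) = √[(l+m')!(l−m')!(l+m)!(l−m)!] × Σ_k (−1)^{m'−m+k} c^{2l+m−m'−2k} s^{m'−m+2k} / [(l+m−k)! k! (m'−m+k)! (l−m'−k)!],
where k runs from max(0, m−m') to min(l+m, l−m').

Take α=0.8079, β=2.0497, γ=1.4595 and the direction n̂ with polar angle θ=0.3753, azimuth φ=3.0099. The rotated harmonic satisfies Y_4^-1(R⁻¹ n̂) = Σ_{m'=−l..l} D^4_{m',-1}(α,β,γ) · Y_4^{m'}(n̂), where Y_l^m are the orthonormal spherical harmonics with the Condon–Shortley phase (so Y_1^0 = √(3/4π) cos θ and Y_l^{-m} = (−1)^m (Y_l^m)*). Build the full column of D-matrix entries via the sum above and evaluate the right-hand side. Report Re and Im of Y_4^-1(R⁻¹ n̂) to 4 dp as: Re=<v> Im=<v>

Need the full column D^4_{m',-1} for m'=−4..4 at α=0.8079, β=2.0497, γ=1.4595.
cos(β/2)=0.519227, sin(β/2)=0.854636
d^4_{-4,-1}: single k=3 term ⇒ +0.176289;  D = -0.003753-0.176249i
d^4_{-3,-1}: k∈[2..3] ⇒ +0.113600 -0.512948 = -0.399349;  D = +0.294473+0.269750i
d^4_{-2,-1}: k∈[1..3] ⇒ +0.036891 -0.499732 +0.902597 = +0.439756;  D = -0.438790+0.029131i
d^4_{-1,-1}: k∈[0..3] ⇒ +0.005283 -0.214683 +1.163258 -1.050516 = -0.096659;  D = +0.062018-0.074140i
d^4_{0,-1}: k∈[0..3] ⇒ -0.038886 +0.632116 -1.712557 +0.773289 = -0.346038;  D = -0.038433-0.343897i
d^4_{1,-1}: k∈[0..3] ⇒ +0.143122 -1.163258 +1.575774 -0.284610 = +0.271028;  D = +0.215498+0.164368i
d^4_{2,-1}: k∈[0..2] ⇒ -0.333155 +1.353895 -0.733606 = +0.287134;  D = +0.283634-0.044697i
d^4_{3,-1}: k∈[0..1] ⇒ +0.512948 -0.833821 = -0.320873;  D = -0.182921+0.263627i
d^4_{4,-1}: single k=0 term ⇒ -0.477609;  D = +0.095496+0.467965i
Y_4^{m'}(θ=0.3753,φ=3.0099) and Σ D·Y over m':
  (-0.0038-0.1762i)·(+0.0069+0.0040i)  (+0.2945+0.2697i)·(-0.0529-0.0221i)  (-0.4388+0.0291i)·(+0.2196+0.0592i)  (+0.0620-0.0741i)·(-0.4893-0.0648i)  (-0.0384-0.3439i)·(+0.3446+0.0000i)  (+0.2155+0.1644i)·(+0.4893-0.0648i)  (+0.2836-0.0447i)·(+0.2196-0.0592i)  (-0.1829+0.2636i)·(+0.0529-0.0221i)  (+0.0955+0.4680i)·(+0.0069-0.0040i)
Y_4^-1(R⁻¹ n̂) = +0.018996-0.067139i

Re=0.0190 Im=-0.0671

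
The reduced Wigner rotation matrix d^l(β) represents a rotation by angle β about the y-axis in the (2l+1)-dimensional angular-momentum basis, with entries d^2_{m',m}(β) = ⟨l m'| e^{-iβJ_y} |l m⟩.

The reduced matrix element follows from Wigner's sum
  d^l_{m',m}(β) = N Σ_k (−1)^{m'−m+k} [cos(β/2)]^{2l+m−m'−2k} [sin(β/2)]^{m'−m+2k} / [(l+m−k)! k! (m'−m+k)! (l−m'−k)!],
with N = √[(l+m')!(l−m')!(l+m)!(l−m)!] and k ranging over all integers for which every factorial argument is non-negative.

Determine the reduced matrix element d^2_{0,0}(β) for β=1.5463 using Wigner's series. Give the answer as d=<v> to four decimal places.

d^2_{0,0}(β=1.5463) via Wigner's sum:
With c≡cos(β/2)=0.715714 and s≡sin(β/2)=0.698393, N=[2·2·2·2]^{1/2}=4.000000
The bounds max(0,m−m')=0 and min(l+m,l−m')=2 give 3 terms
  k=0: (−1)^0·4.0000/(4)·0.7157^4·0.6984^0 = +0.262397
  k=1: (−1)^1·4.0000/(1)·0.7157^2·0.6984^2 = -0.999400
  k=2: (−1)^2·4.0000/(4)·0.7157^0·0.6984^4 = +0.237903
d^2_{0,0}(1.5463) = +0.262397 -0.999400 +0.237903 = -0.499100

d=-0.4991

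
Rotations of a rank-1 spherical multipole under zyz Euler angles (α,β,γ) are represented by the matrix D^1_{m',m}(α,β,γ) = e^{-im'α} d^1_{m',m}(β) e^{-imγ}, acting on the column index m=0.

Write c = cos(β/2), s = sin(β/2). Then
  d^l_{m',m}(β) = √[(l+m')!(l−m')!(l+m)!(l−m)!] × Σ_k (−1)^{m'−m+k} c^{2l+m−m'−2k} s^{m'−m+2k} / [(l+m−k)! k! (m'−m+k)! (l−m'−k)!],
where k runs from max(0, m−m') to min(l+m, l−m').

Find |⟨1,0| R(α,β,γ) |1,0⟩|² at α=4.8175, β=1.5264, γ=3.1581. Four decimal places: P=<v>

P=0.0020

First d^1_{0,0}(β=1.5264), then the phase factors e^{-i(0)α} and e^{-i(0)γ}:
Half-angle: c=0.722628, s=0.691237. N=√(1·1·1·1)=1.000000
k: max(0,(0)−(0))=0 … min(1+(0),1−(0))=1
  k=0: (−1)^0·1.0000/(1)·0.7226^2·0.6912^0 = +0.522191
  k=1: (−1)^1·1.0000/(1)·0.7226^0·0.6912^2 = -0.477809
d^1_{0,0}(1.5264) = +0.522191 -0.477809 = +0.044382
|D^1_{0,0}|² = |d^1_{0,0}(β)|² = (+0.044382)² = 0.001970 (the z-rotation phases have unit modulus)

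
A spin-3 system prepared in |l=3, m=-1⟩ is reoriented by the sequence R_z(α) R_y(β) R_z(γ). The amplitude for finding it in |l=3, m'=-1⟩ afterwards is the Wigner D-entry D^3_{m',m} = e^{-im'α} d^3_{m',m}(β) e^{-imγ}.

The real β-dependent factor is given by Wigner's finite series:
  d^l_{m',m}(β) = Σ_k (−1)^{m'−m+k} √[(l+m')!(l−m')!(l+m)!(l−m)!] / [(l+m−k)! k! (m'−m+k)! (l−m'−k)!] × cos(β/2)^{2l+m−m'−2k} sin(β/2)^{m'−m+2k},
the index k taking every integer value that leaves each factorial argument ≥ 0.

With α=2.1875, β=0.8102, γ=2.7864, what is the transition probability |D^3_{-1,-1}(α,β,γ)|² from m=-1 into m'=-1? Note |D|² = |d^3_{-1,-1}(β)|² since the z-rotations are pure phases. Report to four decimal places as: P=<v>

Split into d^3_{-1,-1}(β=0.8102) × two z-phases.
c=cos(0.8102/2)=0.919063, s=sin(0.8102/2)=0.394111; N=√[2·24·2·24]=48.000000
k∈{0,1,2} keeps every argument non-negative
  k=0: (−1)^0·48.0000/(48)·0.9191^6·0.3941^0 = +0.602659
  k=1: (−1)^1·48.0000/(6)·0.9191^4·0.3941^2 = -0.886559
  k=2: (−1)^2·48.0000/(8)·0.9191^2·0.3941^4 = +0.122268
d^3_{-1,-1}(0.8102) = +0.602659 -0.886559 +0.122268 = -0.161631
|D^3_{-1,-1}|² = |d^3_{-1,-1}(β)|² = (-0.161631)² = 0.026125 (the z-rotation phases have unit modulus)

P=0.0261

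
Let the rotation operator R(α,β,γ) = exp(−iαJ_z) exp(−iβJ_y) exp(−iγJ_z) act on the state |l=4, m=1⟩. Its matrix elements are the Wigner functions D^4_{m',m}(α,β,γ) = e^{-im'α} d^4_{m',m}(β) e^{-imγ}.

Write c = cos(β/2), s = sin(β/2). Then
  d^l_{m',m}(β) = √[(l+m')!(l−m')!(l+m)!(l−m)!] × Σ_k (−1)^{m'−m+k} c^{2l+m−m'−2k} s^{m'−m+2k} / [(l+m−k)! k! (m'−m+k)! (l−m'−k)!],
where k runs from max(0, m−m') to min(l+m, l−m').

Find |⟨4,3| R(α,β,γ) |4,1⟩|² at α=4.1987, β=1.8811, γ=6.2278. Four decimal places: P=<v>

D^4_{3,1}(4.1987,1.8811,6.2278) = e^{-i·3·4.1987}·d^4_{3,1}(1.8811)·e^{-i·1·6.2278}. Compute d first:
With c≡cos(β/2)=0.589344 and s≡sin(β/2)=0.807882, N=[5040·1·120·6]^{1/2}=1904.940944
Admissible k: 0..1 (factorial args all ≥0)
  k=0: (−1)^2·1904.9409/(240)·0.5893^6·0.8079^2 = +0.217059
  k=1: (−1)^3·1904.9409/(144)·0.5893^4·0.8079^4 = -0.679808
d^4_{3,1}(1.8811) = +0.217059 -0.679808 = -0.462749
|D^4_{3,1}|² = |d^4_{3,1}(β)|² = (-0.462749)² = 0.214136 (the z-rotation phases have unit modulus)

P=0.2141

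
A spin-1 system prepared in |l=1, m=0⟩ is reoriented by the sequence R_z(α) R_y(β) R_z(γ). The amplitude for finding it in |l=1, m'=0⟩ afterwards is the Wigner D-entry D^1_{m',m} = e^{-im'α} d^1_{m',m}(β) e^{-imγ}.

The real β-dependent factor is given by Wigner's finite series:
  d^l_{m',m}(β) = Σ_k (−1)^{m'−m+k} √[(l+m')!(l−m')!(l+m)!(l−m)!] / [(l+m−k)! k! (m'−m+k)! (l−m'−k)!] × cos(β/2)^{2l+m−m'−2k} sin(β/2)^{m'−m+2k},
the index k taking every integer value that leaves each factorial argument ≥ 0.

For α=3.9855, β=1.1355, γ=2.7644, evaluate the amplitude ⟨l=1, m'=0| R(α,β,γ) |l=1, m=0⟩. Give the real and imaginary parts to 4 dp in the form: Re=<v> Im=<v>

First d^1_{0,0}(β=1.1355), then the phase factors e^{-i(0)α} and e^{-i(0)γ}:
Half-angle: c=0.843113, s=0.537736. N=√(1·1·1·1)=1.000000
k: max(0,(0)−(0))=0 … min(1+(0),1−(0))=1
  k=0: (−1)^0·1.0000/(1)·0.8431^2·0.5377^0 = +0.710840
  k=1: (−1)^1·1.0000/(1)·0.8431^0·0.5377^2 = -0.289160
d^1_{0,0}(1.1355) = +0.710840 -0.289160 = +0.421679
Attach z-rotation phases: D = e^{-i(0)(3.9855)}·(+0.421679)·e^{-i(0)(2.7644)} = +0.421679+0.000000i

Re=0.4217 Im=0.0000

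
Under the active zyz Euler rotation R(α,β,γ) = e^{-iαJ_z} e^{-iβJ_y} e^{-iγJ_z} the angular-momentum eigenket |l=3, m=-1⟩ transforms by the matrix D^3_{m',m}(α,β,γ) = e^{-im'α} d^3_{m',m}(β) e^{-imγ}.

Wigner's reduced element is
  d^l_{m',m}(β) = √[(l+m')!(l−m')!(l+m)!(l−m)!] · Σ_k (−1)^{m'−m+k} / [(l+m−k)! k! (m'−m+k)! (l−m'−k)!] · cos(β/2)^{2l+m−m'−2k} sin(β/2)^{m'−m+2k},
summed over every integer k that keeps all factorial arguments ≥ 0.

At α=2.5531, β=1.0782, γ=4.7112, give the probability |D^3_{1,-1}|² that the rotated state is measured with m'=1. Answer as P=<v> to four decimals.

P=0.2178

First d^3_{1,-1}(β=1.0782), then the phase factors e^{-i(1)α} and e^{-i(-1)γ}:
With c≡cos(β/2)=0.858171 and s≡sin(β/2)=0.513364, N=[24·2·2·24]^{1/2}=48.000000
Admissible k: 0..2 (factorial args all ≥0)
  k=0: (−1)^2·48.0000/(8)·0.8582^4·0.5134^2 = +0.857625
  k=1: (−1)^3·48.0000/(6)·0.8582^2·0.5134^4 = -0.409203
  k=2: (−1)^4·48.0000/(48)·0.8582^0·0.5134^6 = +0.018304
d^3_{1,-1}(1.0782) = +0.857625 -0.409203 +0.018304 = +0.466726
|D^3_{1,-1}|² = |d^3_{1,-1}(β)|² = (+0.466726)² = 0.217833 (the z-rotation phases have unit modulus)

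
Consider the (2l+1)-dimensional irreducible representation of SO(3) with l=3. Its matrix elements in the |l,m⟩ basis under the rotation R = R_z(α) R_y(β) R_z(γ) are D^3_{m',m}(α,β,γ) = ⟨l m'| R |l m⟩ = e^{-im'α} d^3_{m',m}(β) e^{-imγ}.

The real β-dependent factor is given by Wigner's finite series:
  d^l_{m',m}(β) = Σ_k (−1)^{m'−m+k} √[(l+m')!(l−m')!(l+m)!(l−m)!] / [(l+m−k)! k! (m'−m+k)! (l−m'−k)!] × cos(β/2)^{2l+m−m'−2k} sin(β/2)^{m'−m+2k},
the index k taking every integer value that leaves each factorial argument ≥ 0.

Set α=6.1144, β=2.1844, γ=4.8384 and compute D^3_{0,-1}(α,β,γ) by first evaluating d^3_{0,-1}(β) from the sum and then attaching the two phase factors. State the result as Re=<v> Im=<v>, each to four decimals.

D^3_{0,-1}(6.1144,2.1844,4.8384) = e^{-i·0·6.1144}·d^3_{0,-1}(2.1844)·e^{-i·-1·4.8384}. Compute d first:
Half-angle: c=0.460534, s=0.887642. N=√(6·6·2·24)=41.569219
The bounds max(0,m−m')=0 and min(l+m,l−m')=2 give 3 terms
  k=0: (−1)^1·41.5692/(12)·0.4605^5·0.8876^1 = -0.063699
  k=1: (−1)^2·41.5692/(4)·0.4605^3·0.8876^3 = +0.709921
  k=2: (−1)^3·41.5692/(12)·0.4605^1·0.8876^5 = -0.879107
d^3_{0,-1}(2.1844) = -0.063699 +0.709921 -0.879107 = -0.232886
D = (+1.000000+0.000000i)·(-0.232886)·(+0.125678-0.992071i) = -0.029269+0.231039i

Re=-0.0293 Im=0.2310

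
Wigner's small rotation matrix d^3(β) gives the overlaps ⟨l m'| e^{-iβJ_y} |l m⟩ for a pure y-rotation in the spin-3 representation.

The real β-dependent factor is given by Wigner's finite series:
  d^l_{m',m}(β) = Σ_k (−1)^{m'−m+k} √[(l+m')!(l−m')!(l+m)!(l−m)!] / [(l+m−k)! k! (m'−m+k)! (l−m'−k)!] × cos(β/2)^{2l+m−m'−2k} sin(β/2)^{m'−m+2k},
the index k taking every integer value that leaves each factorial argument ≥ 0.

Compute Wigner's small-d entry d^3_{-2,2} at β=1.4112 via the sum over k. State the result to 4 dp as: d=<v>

d^3_{-2,2}(β=1.4112) via Wigner's sum:
c=cos(1.4112/2)=0.761223, s=sin(1.4112/2)=0.648491; N=√[1·120·120·1]=120.000000
k: max(0,(2)−(-2))=4 … min(3+(2),3−(-2))=5
  k=4: (−1)^0·120.0000/(24)·0.7612^2·0.6485^4 = +0.512399
  k=5: (−1)^1·120.0000/(120)·0.7612^0·0.6485^6 = -0.074374
d^3_{-2,2}(1.4112) = +0.512399 -0.074374 = +0.438025

d=0.4380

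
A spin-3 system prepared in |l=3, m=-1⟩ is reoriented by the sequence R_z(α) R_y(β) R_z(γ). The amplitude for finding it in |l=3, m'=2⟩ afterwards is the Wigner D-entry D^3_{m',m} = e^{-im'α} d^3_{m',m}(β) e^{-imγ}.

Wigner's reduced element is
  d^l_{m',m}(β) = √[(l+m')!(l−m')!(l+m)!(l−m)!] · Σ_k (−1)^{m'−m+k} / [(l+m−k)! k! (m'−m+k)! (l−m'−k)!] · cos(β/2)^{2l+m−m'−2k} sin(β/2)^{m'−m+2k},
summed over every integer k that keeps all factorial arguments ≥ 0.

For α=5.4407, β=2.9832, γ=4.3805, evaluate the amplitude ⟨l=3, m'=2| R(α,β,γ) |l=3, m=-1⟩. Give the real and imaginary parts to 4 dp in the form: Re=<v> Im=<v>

D^3_{2,-1}(5.4407,2.9832,4.3805) = e^{-i·2·5.4407}·d^3_{2,-1}(2.9832)·e^{-i·-1·4.3805}. Compute d first:
With c≡cos(β/2)=0.079114 and s≡sin(β/2)=0.996866, N=[120·1·2·24]^{1/2}=75.894664
Admissible k: 0..1 (factorial args all ≥0)
  k=0: (−1)^3·75.8947/(12)·0.0791^3·0.9969^3 = -0.003102
  k=1: (−1)^4·75.8947/(24)·0.0791^1·0.9969^5 = +0.246283
d^3_{2,-1}(2.9832) = -0.003102 +0.246283 = +0.243180
Phases: e^{-i·(2)·5.4407}=-0.113926+0.993489i, e^{-i·(-1)·4.3805}=-0.325830-0.945429i ⇒ D=+0.237440-0.052527i

Re=0.2374 Im=-0.0525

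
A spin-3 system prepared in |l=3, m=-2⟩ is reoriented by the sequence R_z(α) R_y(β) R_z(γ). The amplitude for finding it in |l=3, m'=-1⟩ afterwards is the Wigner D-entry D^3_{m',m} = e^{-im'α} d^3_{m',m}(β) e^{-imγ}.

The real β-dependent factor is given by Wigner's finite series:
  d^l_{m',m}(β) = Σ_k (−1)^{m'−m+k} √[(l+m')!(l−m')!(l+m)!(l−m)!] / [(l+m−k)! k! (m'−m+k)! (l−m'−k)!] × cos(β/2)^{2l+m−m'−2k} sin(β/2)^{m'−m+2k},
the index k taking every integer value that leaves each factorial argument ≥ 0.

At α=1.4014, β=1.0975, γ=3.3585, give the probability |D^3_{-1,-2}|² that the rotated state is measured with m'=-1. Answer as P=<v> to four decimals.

Split into d^3_{-1,-2}(β=1.0975) × two z-phases.
c=cos(1.0975/2)=0.853177, s=sin(1.0975/2)=0.521621; N=√[2·24·1·120]=75.894664
k: max(0,(-2)−(-1))=0 … min(3+(-2),3−(-1))=1
  k=0: (−1)^1·75.8947/(24)·0.8532^5·0.5216^1 = -0.745678
  k=1: (−1)^2·75.8947/(12)·0.8532^3·0.5216^3 = +0.557460
d^3_{-1,-2}(1.0975) = -0.745678 +0.557460 = -0.188219
|D^3_{-1,-2}|² = |d^3_{-1,-2}(β)|² = (-0.188219)² = 0.035426 (the z-rotation phases have unit modulus)

P=0.0354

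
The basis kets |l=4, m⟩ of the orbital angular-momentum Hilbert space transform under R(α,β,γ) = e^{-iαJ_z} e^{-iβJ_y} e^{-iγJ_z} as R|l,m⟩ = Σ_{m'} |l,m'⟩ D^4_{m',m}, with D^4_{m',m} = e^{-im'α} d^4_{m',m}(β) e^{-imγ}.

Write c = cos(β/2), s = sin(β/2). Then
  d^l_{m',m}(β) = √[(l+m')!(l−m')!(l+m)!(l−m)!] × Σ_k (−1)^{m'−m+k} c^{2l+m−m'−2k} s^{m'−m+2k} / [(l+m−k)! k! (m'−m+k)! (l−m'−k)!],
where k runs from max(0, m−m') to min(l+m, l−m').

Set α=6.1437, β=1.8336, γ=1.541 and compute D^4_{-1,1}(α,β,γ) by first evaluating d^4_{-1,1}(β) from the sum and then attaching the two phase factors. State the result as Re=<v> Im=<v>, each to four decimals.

D^4_{-1,1}(6.1437,1.8336,1.541) = e^{-i·-1·6.1437}·d^4_{-1,1}(1.8336)·e^{-i·1·1.541}. Compute d first:
Half-angle: c=0.608363, s=0.793659. N=√(6·120·120·6)=720.000000
k∈{2,3,4,5} keeps every argument non-negative
  k=2: (−1)^0·720.0000/(72)·0.6084^6·0.7937^2 = +0.319333
  k=3: (−1)^1·720.0000/(24)·0.6084^4·0.7937^4 = -1.630452
  k=4: (−1)^2·720.0000/(48)·0.6084^2·0.7937^6 = +1.387459
  k=5: (−1)^3·720.0000/(720)·0.6084^0·0.7937^8 = -0.157424
d^4_{-1,1}(1.8336) = +0.319333 -1.630452 +1.387459 -0.157424 = -0.081083
Phases: e^{-i·(-1)·6.1437}=+0.990288-0.139033i, e^{-i·(1)·1.541}=+0.029792-0.999556i ⇒ D=+0.008876+0.080596i

Re=0.0089 Im=0.0806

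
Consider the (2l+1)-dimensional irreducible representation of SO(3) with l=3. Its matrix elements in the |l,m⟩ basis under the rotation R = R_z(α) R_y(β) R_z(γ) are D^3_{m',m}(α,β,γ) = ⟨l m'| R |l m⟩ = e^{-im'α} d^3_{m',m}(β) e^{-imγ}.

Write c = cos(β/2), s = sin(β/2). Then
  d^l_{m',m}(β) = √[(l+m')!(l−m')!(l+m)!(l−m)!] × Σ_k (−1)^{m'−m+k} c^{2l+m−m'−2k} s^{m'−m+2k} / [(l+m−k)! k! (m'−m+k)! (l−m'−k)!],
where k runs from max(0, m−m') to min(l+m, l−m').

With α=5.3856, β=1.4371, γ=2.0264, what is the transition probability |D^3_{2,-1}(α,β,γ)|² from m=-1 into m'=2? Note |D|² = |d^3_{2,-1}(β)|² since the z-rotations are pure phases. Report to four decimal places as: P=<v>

P=0.2259

D^3_{2,-1}(5.3856,1.4371,2.0264) = e^{-i·2·5.3856}·d^3_{2,-1}(1.4371)·e^{-i·-1·2.0264}. Compute d first:
With c≡cos(β/2)=0.752761 and s≡sin(β/2)=0.658294, N=[120·1·2·24]^{1/2}=75.894664
Admissible k: 0..1 (factorial args all ≥0)
  k=0: (−1)^3·75.8947/(12)·0.7528^3·0.6583^3 = -0.769592
  k=1: (−1)^4·75.8947/(24)·0.7528^1·0.6583^5 = +0.294277
d^3_{2,-1}(1.4371) = -0.769592 +0.294277 = -0.475316
|D^3_{2,-1}|² = |d^3_{2,-1}(β)|² = (-0.475316)² = 0.225925 (the z-rotation phases have unit modulus)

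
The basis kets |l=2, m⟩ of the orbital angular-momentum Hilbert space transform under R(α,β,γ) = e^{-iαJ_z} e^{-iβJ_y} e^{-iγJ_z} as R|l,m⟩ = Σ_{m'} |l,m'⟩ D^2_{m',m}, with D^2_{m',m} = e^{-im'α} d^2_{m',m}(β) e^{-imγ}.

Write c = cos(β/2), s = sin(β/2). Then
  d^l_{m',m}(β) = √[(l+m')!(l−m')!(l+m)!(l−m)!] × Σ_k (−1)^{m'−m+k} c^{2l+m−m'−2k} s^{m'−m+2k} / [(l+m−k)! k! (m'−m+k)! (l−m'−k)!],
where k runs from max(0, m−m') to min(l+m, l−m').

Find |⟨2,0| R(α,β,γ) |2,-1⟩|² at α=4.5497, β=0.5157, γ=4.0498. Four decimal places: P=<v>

D^2_{0,-1}(4.5497,0.5157,4.0498) = e^{-i·0·4.5497}·d^2_{0,-1}(0.5157)·e^{-i·-1·4.0498}. Compute d first:
With c≡cos(β/2)=0.966940 and s≡sin(β/2)=0.255002, N=[2·2·1·6]^{1/2}=4.898979
k: max(0,(-1)−(0))=0 … min(2+(-1),2−(0))=1
  k=0: (−1)^1·4.8990/(2)·0.9669^3·0.2550^1 = -0.564701
  k=1: (−1)^2·4.8990/(2)·0.9669^1·0.2550^3 = +0.039274
d^2_{0,-1}(0.5157) = -0.564701 +0.039274 = -0.525427
|D^2_{0,-1}|² = |d^2_{0,-1}(β)|² = (-0.525427)² = 0.276074 (the z-rotation phases have unit modulus)

P=0.2761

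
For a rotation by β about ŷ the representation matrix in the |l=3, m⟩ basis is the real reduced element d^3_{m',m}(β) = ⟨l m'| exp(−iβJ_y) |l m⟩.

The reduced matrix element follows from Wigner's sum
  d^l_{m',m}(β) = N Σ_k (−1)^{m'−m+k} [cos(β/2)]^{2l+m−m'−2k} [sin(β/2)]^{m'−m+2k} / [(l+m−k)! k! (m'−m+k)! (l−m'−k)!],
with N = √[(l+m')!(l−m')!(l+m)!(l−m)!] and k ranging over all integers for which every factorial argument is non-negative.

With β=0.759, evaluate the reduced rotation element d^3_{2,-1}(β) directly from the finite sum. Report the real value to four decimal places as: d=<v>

d=-0.2372

d^3_{2,-1}(β=0.759) via Wigner's sum:
With c≡cos(β/2)=0.928850 and s≡sin(β/2)=0.370456, N=[120·1·2·24]^{1/2}=75.894664
k: max(0,(-1)−(2))=0 … min(3+(-1),3−(2))=1
  k=0: (−1)^3·75.8947/(12)·0.9288^3·0.3705^3 = -0.257678
  k=1: (−1)^4·75.8947/(24)·0.9288^1·0.3705^5 = +0.020494
d^3_{2,-1}(0.759) = -0.257678 +0.020494 = -0.237184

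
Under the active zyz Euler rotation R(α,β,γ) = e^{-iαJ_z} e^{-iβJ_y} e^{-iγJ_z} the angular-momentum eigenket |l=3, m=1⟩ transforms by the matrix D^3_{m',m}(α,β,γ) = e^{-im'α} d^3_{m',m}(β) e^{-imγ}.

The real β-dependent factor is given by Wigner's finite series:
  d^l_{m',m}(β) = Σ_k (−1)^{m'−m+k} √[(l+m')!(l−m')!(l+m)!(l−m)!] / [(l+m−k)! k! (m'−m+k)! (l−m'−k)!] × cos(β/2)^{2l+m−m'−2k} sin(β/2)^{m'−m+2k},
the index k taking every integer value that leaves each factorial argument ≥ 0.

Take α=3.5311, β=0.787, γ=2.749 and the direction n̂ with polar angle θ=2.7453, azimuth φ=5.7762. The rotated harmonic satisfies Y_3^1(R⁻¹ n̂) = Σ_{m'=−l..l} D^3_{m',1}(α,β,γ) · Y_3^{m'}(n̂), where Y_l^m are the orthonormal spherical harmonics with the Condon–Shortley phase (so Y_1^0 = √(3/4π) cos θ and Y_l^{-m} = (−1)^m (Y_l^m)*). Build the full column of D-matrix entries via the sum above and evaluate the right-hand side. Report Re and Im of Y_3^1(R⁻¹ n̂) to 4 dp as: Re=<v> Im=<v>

Re=0.2544 Im=0.3562

Need the full column D^3_{m',1} for m'=−3..3 at α=3.5311, β=0.787, γ=2.749.
cos(β/2)=0.923573, sin(β/2)=0.383423
d^3_{-3,1}: single k=4 term ⇒ +0.071401;  D = +0.000691+0.071397i
d^3_{-2,1}: k∈[3..4] ⇒ +0.280853 -0.024203 = +0.256650;  D = -0.099752-0.236471i
d^3_{-1,1}: k∈[2..4] ⇒ +0.641789 -0.147484 +0.003177 = +0.497482;  D = +0.352932+0.350611i
d^3_{0,1}: k∈[1..3] ⇒ +0.892534 -0.461488 +0.026513 = +0.457558;  D = -0.422747-0.175055i
d^3_{1,1}: k∈[0..2] ⇒ +0.620621 -0.855719 +0.110613 = -0.124485;  D = -0.124484-0.000384i
d^3_{2,1}: k∈[0..1] ⇒ -0.814768 +0.280853 = -0.533915;  D = +0.494546-0.201220i
d^3_{3,1}: single k=0 term ⇒ +0.414273;  D = +0.295696-0.290149i
Y_3^{m'}(θ=2.7453,φ=5.7762) and Σ D·Y over m':
  (+0.0007+0.0714i)·(+0.0012+0.0240i)  (-0.0998-0.2365i)·(-0.0742-0.1193i)  (+0.3529+0.3506i)·(+0.3550+0.1972i)  (-0.4227-0.1751i)·(-0.4320+0.0000i)  (-0.1245-0.0004i)·(-0.3550+0.1972i)  (+0.4945-0.2012i)·(-0.0742+0.1193i)  (+0.2957-0.2901i)·(-0.0012+0.0240i)
Y_3^1(R⁻¹ n̂) = +0.254446+0.356168i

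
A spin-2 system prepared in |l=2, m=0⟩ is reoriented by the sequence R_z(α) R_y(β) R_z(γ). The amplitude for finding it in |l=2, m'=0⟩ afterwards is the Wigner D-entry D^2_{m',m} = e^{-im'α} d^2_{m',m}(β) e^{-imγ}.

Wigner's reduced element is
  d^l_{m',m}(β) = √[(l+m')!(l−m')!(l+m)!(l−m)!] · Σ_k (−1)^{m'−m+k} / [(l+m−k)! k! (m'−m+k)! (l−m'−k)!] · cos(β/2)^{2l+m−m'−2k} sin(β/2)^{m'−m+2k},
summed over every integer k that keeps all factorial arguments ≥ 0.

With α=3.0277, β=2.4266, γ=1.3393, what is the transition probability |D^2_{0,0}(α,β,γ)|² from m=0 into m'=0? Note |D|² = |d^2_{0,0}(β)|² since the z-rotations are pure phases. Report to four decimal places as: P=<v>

D^2_{0,0}(3.0277,2.4266,1.3393) = e^{-i·0·3.0277}·d^2_{0,0}(2.4266)·e^{-i·0·1.3393}. Compute d first:
c=cos(2.4266/2)=0.349930, s=sin(2.4266/2)=0.936776; N=√[2·2·2·2]=4.000000
The bounds max(0,m−m')=0 and min(l+m,l−m')=2 give 3 terms
  k=0: (−1)^0·4.0000/(4)·0.3499^4·0.9368^0 = +0.014994
  k=1: (−1)^1·4.0000/(1)·0.3499^2·0.9368^2 = -0.429827
  k=2: (−1)^2·4.0000/(4)·0.3499^0·0.9368^4 = +0.770092
d^2_{0,0}(2.4266) = +0.014994 -0.429827 +0.770092 = +0.355260
|D^2_{0,0}|² = |d^2_{0,0}(β)|² = (+0.355260)² = 0.126209 (the z-rotation phases have unit modulus)

P=0.1262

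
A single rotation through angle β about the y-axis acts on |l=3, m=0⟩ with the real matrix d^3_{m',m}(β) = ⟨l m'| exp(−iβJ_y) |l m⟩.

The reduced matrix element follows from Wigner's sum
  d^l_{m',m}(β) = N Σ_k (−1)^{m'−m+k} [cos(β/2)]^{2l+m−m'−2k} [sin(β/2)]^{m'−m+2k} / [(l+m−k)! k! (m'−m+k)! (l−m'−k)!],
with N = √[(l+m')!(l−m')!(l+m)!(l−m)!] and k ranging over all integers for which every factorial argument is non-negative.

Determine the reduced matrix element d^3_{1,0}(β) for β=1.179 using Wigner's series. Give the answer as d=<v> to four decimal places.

d^3_{1,0}(β=1.179) via Wigner's sum:
Half-angle: c=0.831219, s=0.555945. N=√(24·2·6·6)=41.569219
k: max(0,(0)−(1))=0 … min(3+(0),3−(1))=2
  k=0: (−1)^1·41.5692/(12)·0.8312^5·0.5559^1 = -0.764187
  k=1: (−1)^2·41.5692/(4)·0.8312^3·0.5559^3 = +1.025544
  k=2: (−1)^3·41.5692/(12)·0.8312^1·0.5559^5 = -0.152921
d^3_{1,0}(1.179) = -0.764187 +1.025544 -0.152921 = +0.108437

d=0.1084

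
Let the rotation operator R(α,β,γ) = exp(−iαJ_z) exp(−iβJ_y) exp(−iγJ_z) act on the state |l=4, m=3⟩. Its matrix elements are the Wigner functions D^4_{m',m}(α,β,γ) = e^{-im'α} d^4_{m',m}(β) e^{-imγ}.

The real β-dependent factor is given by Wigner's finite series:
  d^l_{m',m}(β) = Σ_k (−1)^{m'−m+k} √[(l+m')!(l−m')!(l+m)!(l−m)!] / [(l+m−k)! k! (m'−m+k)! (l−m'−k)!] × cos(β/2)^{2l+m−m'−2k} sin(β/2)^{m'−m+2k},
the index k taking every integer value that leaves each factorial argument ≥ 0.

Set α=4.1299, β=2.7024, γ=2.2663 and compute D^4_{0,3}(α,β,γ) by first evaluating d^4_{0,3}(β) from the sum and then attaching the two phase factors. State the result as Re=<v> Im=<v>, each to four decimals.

Re=-0.0895 Im=0.0508

First d^4_{0,3}(β=2.7024), then the phase factors e^{-i(0)α} and e^{-i(3)γ}:
c=cos(2.7024/2)=0.217836, s=sin(2.7024/2)=0.975985; N=√[24·24·5040·1]=1703.830978
k∈{3,4} keeps every argument non-negative
  k=3: (−1)^0·1703.8310/(144)·0.2178^5·0.9760^3 = +0.005396
  k=4: (−1)^1·1703.8310/(144)·0.2178^3·0.9760^5 = -0.108310
d^4_{0,3}(2.7024) = +0.005396 -0.108310 = -0.102914
Phases: e^{-i·(0)·4.1299}=+1.000000+0.000000i, e^{-i·(3)·2.2663}=+0.869940-0.493157i ⇒ D=-0.089529+0.050753i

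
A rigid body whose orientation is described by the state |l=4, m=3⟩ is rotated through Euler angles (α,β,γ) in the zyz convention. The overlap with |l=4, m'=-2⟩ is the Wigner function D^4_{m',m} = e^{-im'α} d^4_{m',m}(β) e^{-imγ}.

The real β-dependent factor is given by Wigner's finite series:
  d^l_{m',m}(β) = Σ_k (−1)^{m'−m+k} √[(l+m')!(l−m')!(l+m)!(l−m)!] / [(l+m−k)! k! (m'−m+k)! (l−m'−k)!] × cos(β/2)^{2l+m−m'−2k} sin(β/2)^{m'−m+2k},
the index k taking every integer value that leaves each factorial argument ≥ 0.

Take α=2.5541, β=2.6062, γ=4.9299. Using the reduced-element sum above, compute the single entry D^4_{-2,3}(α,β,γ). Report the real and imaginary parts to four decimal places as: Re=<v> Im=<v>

First d^4_{-2,3}(β=2.6062), then the phase factors e^{-i(-2)α} and e^{-i(3)γ}:
With c≡cos(β/2)=0.264511 and s≡sin(β/2)=0.964383, N=[2·720·5040·1]^{1/2}=2693.993318
The bounds max(0,m−m')=5 and min(l+m,l−m')=6 give 2 terms
  k=5: (−1)^0·2693.9933/(240)·0.2645^3·0.9644^5 = +0.173285
  k=6: (−1)^1·2693.9933/(720)·0.2645^1·0.9644^7 = -0.767809
d^4_{-2,3}(2.6062) = +0.173285 -0.767809 = -0.594524
Attach z-rotation phases: D = e^{-i(-2)(2.5541)}·(-0.594524)·e^{-i(3)(4.9299)} = +0.575040-0.150956i

Re=0.5750 Im=-0.1510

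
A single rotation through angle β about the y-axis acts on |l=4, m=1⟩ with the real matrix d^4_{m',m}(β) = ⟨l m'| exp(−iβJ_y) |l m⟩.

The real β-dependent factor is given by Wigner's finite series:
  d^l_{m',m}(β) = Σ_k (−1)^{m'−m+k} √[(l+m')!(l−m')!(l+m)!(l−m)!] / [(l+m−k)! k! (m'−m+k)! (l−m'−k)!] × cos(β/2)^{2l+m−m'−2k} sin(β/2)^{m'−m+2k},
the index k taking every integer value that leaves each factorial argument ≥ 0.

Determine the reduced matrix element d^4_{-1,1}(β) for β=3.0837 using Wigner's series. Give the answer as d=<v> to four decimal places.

d^4_{-1,1}(β=3.0837) via Wigner's sum:
Half-angle: c=0.028942, s=0.999581. N=√(6·120·120·6)=720.000000
The bounds max(0,m−m')=2 and min(l+m,l−m')=5 give 4 terms
  k=2: (−1)^0·720.0000/(72)·0.0289^6·0.9996^2 = +0.000000
  k=3: (−1)^1·720.0000/(24)·0.0289^4·0.9996^4 = -0.000021
  k=4: (−1)^2·720.0000/(48)·0.0289^2·0.9996^6 = +0.012533
  k=5: (−1)^3·720.0000/(720)·0.0289^0·0.9996^8 = -0.996654
d^4_{-1,1}(3.0837) = +0.000000 -0.000021 +0.012533 -0.996654 = -0.984141

d=-0.9841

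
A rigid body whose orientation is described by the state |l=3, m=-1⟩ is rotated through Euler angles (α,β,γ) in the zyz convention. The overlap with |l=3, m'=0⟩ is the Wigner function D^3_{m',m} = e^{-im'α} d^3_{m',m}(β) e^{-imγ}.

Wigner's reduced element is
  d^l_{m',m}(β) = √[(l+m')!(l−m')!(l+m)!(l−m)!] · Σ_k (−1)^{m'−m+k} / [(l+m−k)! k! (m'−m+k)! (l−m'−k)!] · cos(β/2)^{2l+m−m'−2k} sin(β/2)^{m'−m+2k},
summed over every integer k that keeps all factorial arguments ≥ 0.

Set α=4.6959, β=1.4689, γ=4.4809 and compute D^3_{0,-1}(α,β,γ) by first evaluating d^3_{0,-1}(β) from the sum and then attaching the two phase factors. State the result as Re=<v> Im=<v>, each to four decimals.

Re=-0.0937 Im=-0.3976

Split into d^3_{0,-1}(β=1.4689) × two z-phases.
With c≡cos(β/2)=0.742199 and s≡sin(β/2)=0.670179, N=[6·6·2·24]^{1/2}=41.569219
The bounds max(0,m−m')=0 and min(l+m,l−m')=2 give 3 terms
  k=0: (−1)^1·41.5692/(12)·0.7422^5·0.6702^1 = -0.522859
  k=1: (−1)^2·41.5692/(4)·0.7422^3·0.6702^3 = +1.278929
  k=2: (−1)^3·41.5692/(12)·0.7422^1·0.6702^5 = -0.347589
d^3_{0,-1}(1.4689) = -0.522859 +1.278929 -0.347589 = +0.408481
D = (+1.000000+0.000000i)·(+0.408481)·(-0.229427-0.973326i) = -0.093717-0.397585i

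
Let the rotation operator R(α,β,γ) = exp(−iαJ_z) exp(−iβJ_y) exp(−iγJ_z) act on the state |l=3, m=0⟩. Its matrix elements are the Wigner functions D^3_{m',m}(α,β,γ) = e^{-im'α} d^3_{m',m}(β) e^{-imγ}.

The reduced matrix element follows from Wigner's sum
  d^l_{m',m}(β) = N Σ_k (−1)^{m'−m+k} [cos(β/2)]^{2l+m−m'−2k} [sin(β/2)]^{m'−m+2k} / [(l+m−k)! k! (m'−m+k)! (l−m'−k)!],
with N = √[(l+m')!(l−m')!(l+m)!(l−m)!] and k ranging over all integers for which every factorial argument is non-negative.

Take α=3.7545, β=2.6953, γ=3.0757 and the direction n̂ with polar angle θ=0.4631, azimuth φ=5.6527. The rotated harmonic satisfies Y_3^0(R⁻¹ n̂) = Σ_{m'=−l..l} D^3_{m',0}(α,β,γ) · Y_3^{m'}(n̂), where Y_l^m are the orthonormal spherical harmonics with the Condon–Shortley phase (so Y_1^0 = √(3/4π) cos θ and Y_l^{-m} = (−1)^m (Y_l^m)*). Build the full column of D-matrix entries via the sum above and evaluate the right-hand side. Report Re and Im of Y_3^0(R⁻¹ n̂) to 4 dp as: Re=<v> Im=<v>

Re=-0.2517 Im=0.0000

Need the full column D^3_{m',0} for m'=−3..3 at α=3.7545, β=2.6953, γ=3.0757.
cos(β/2)=0.221299, sin(β/2)=0.975206
d^3_{-3,0}: single k=3 term ⇒ +0.044951;  D = +0.011900-0.043348i
d^3_{-2,0}: k∈[2..3] ⇒ +0.012493 -0.242608 = -0.230115;  D = -0.077820-0.216557i
d^3_{-1,0}: k∈[1..3] ⇒ +0.001793 -0.104457 +0.676164 = +0.573499;  D = -0.469110-0.329904i
d^3_{0,0}: k∈[0..3] ⇒ +0.000117 -0.020528 +0.398646 -0.860158 = -0.481923;  D = -0.481923+0.000000i
d^3_{1,0}: k∈[0..2] ⇒ -0.001793 +0.104457 -0.676164 = -0.573499;  D = +0.469110-0.329904i
d^3_{2,0}: k∈[0..1] ⇒ +0.012493 -0.242608 = -0.230115;  D = -0.077820+0.216557i
d^3_{3,0}: single k=0 term ⇒ -0.044951;  D = -0.011900-0.043348i
Y_3^{m'}(θ=0.4631,φ=5.6527) and Σ D·Y over m':
  (+0.0119-0.0433i)·(-0.0117+0.0353i)  (-0.0778-0.2166i)·(+0.0556+0.1738i)  (-0.4691-0.3299i)·(+0.3501+0.2555i)  (-0.4819+0.0000i)·(+0.3346+0.0000i)  (+0.4691-0.3299i)·(-0.3501+0.2555i)  (-0.0778+0.2166i)·(+0.0556-0.1738i)  (-0.0119-0.0433i)·(+0.0117+0.0353i)
Y_3^0(R⁻¹ n̂) = -0.251739+0.000000i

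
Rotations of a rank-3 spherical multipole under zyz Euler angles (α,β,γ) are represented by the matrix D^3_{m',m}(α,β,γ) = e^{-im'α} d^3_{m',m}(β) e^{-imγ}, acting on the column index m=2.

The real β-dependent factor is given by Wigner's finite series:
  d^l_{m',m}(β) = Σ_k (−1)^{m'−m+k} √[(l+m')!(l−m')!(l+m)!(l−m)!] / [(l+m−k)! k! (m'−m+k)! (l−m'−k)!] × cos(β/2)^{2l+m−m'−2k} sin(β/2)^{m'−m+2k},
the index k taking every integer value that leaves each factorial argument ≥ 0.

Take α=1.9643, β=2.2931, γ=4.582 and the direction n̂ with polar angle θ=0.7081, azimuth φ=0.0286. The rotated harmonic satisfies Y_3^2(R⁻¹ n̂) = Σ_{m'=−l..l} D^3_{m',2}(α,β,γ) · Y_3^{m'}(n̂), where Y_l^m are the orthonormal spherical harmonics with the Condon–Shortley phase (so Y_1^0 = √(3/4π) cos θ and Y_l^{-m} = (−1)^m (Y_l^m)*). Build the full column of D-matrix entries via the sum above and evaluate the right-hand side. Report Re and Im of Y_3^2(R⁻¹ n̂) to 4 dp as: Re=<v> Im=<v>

Re=-0.2209 Im=0.3031

Need the full column D^3_{m',2} for m'=−3..3 at α=1.9643, β=2.2931, γ=4.582.
cos(β/2)=0.411634, sin(β/2)=0.911349
d^3_{-3,2}: single k=5 term ⇒ +0.633886;  D = -0.628577+0.081864i
d^3_{-2,2}: k∈[4..5] ⇒ +0.584429 -0.572940 = +0.011489;  D = +0.005739+0.009953i
d^3_{-1,2}: k∈[3..4] ⇒ +0.333901 -0.818343 = -0.484442;  D = -0.294826+0.384397i
d^3_{0,2}: k∈[2..3] ⇒ +0.130610 -0.640210 = -0.509600;  D = +0.492371+0.131391i
d^3_{1,2}: k∈[1..2] ⇒ +0.034060 -0.333901 = -0.299842;  D = -0.039680-0.297205i
d^3_{2,2}: k∈[0..1] ⇒ +0.004865 -0.119230 = -0.114365;  D = -0.098892+0.057443i
d^3_{3,2}: single k=0 term ⇒ -0.026383;  D = +0.020986+0.015989i
Y_3^{m'}(θ=0.7081,φ=0.0286) and Σ D·Y over m':
  (-0.6286+0.0819i)·(+0.1144-0.0098i)  (+0.0057+0.0100i)·(+0.3278-0.0188i)  (-0.2948+0.3844i)·(+0.3960-0.0113i)  (+0.4924+0.1314i)·(-0.0326+0.0000i)  (-0.0397-0.2972i)·(-0.3960-0.0113i)  (-0.0989+0.0574i)·(+0.3278+0.0188i)  (+0.0210+0.0160i)·(-0.1144-0.0098i)
Y_3^2(R⁻¹ n̂) = -0.220874+0.303091i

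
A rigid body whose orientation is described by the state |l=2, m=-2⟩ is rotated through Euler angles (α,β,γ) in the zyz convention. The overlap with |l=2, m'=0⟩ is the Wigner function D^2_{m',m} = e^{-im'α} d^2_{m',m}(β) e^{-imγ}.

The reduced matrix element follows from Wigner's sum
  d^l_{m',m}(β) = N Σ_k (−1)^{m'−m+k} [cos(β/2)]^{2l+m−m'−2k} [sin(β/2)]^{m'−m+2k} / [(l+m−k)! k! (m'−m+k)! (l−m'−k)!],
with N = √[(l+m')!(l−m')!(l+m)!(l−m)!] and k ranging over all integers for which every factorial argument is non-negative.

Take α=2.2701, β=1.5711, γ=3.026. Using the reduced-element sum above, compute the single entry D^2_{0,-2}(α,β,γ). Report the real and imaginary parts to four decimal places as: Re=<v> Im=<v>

Re=0.5961 Im=-0.1403

D^2_{0,-2}(2.2701,1.5711,3.026) = e^{-i·0·2.2701}·d^2_{0,-2}(1.5711)·e^{-i·-2·3.026}. Compute d first:
c=cos(1.5711/2)=0.706999, s=sin(1.5711/2)=0.707214; N=√[2·2·1·24]=9.797959
k: max(0,(-2)−(0))=0 … min(2+(-2),2−(0))=0
  k=0: (−1)^2·9.7980/(4)·0.7070^2·0.7072^2 = +0.612372
d^2_{0,-2}(1.5711) = +0.612372
Attach z-rotation phases: D = e^{-i(0)(2.2701)}·(+0.612372)·e^{-i(-2)(3.026)} = +0.596081-0.140314i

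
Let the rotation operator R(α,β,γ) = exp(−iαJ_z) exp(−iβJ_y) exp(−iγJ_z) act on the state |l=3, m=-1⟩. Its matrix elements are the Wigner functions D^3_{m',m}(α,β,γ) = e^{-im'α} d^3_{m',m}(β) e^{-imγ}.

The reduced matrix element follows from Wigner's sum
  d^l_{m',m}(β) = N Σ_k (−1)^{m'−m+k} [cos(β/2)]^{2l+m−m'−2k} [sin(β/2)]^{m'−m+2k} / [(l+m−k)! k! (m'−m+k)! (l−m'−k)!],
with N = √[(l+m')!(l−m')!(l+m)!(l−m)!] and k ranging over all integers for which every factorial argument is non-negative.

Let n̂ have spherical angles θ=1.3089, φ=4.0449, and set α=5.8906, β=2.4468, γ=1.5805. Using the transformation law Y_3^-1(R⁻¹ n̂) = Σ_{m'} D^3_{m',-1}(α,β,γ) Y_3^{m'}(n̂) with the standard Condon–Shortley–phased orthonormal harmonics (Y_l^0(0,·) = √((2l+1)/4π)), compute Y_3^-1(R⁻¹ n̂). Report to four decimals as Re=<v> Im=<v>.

Re=0.0984 Im=-0.0028

Need the full column D^3_{m',-1} for m'=−3..3 at α=5.8906, β=2.4468, γ=1.5805.
cos(β/2)=0.340451, sin(β/2)=0.940262
d^3_{-3,-1}: single k=2 term ⇒ +0.046000;  D = +0.042320+0.018030i
d^3_{-2,-1}: k∈[1..2] ⇒ +0.013599 -0.207463 = -0.193863;  D = -0.135714-0.138437i
d^3_{-1,-1}: k∈[0..2] ⇒ +0.001557 -0.095018 +0.543571 = +0.450110;  D = +0.168159+0.417518i
d^3_{0,-1}: k∈[0..2] ⇒ -0.014897 +0.340896 -0.866743 = -0.540744;  D = +0.005247-0.540718i
d^3_{1,-1}: k∈[0..2] ⇒ +0.071263 -0.724761 +0.691026 = +0.037528;  D = -0.014693+0.034532i
d^3_{2,-1}: k∈[0..1] ⇒ -0.207463 +0.791224 = +0.583761;  D = -0.416675+0.408852i
d^3_{3,-1}: single k=0 term ⇒ +0.350873;  D = -0.325408+0.131233i
Y_3^{m'}(θ=1.3089,φ=4.0449) and Σ D·Y over m':
  (+0.0423+0.0180i)·(+0.3415+0.1573i)  (-0.1357-0.1384i)·(-0.0577-0.2400i)  (+0.1682+0.4175i)·(+0.1285-0.1630i)  (+0.0052-0.5407i)·(-0.2575+0.0000i)  (-0.0147+0.0345i)·(-0.1285-0.1630i)  (-0.4167+0.4089i)·(-0.0577+0.2400i)  (-0.3254+0.1312i)·(-0.3415+0.1573i)
Y_3^-1(R⁻¹ n̂) = +0.098407-0.002818i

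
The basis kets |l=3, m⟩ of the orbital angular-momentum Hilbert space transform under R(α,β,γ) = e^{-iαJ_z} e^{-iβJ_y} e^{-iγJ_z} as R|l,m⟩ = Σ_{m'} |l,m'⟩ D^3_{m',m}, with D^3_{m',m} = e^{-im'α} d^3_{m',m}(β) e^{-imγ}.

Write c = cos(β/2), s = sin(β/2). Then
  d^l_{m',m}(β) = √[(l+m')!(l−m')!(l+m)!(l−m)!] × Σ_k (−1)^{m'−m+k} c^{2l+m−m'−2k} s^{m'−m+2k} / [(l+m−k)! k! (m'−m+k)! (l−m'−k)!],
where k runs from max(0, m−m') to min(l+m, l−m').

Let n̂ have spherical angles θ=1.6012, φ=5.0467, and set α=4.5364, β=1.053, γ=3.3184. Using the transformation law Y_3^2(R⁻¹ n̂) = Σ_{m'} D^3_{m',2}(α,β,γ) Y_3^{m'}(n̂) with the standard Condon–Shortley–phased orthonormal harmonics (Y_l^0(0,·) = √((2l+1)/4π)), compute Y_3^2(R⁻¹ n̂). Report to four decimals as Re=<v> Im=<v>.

Need the full column D^3_{m',2} for m'=−3..3 at α=4.5364, β=1.053, γ=3.3184.
cos(β/2)=0.864571, sin(β/2)=0.502510
d^3_{-3,2}: single k=5 term ⇒ +0.067858;  D = +0.052369+0.043153i
d^3_{-2,2}: k∈[4..5] ⇒ +0.238315 -0.016102 = +0.222214;  D = -0.169155+0.144102i
d^3_{-1,2}: k∈[3..4] ⇒ +0.518642 -0.087604 = +0.431037;  D = -0.217756-0.371988i
d^3_{0,2}: k∈[2..3] ⇒ +0.772776 -0.261061 = +0.511715;  D = +0.480054-0.177202i
d^3_{1,2}: k∈[1..2] ⇒ +0.767624 -0.518642 = +0.248983;  D = +0.043994+0.245065i
d^3_{2,2}: k∈[0..1] ⇒ +0.417642 -0.705445 = -0.287803;  D = +0.287802-0.000471i
d^3_{3,2}: single k=0 term ⇒ -0.594599;  D = -0.103145+0.585585i
Y_3^{m'}(θ=1.6012,φ=5.0467) and Σ D·Y over m':
  (+0.0524+0.0432i)·(-0.3513-0.2241i)  (-0.1692+0.1441i)·(+0.0244-0.0192i)  (-0.2178-0.3720i)·(-0.1055-0.3037i)  (+0.4801-0.1772i)·(+0.0340+0.0000i)  (+0.0440+0.2451i)·(+0.1055-0.3037i)  (+0.2878-0.0005i)·(+0.0244+0.0192i)  (-0.1031+0.5856i)·(+0.3513-0.2241i)
Y_3^2(R⁻¹ n̂) = +0.097314+0.326057i

Re=0.0973 Im=0.3261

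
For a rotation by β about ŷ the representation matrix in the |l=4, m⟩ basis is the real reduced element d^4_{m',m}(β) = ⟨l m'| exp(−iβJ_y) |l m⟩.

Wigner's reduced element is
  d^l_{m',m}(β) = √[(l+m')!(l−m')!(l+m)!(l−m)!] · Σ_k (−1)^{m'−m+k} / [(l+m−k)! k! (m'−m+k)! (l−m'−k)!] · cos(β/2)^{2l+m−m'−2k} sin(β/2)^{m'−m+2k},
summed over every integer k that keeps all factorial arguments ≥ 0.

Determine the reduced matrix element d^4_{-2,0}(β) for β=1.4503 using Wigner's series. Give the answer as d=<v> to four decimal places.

d=-0.3502

d^4_{-2,0}(β=1.4503) via Wigner's sum:
Half-angle: c=0.748400, s=0.663248. N=√(2·720·24·24)=910.735966
The bounds max(0,m−m')=2 and min(l+m,l−m')=4 give 3 terms
  k=2: (−1)^0·910.7360/(96)·0.7484^6·0.6632^2 = +0.733289
  k=3: (−1)^1·910.7360/(36)·0.7484^4·0.6632^4 = -1.535776
  k=4: (−1)^2·910.7360/(96)·0.7484^2·0.6632^6 = +0.452317
d^4_{-2,0}(1.4503) = +0.733289 -1.535776 +0.452317 = -0.350170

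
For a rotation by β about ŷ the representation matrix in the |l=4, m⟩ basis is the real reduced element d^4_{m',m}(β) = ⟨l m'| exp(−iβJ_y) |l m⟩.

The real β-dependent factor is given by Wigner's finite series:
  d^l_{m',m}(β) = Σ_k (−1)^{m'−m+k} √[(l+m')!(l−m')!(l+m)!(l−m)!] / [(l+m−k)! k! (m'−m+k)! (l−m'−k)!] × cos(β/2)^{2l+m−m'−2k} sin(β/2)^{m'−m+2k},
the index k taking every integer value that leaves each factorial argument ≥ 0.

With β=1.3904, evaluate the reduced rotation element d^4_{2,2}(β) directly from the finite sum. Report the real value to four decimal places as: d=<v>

d=-0.0106

d^4_{2,2}(β=1.3904) via Wigner's sum:
Half-angle: c=0.767926, s=0.640539. N=√(720·2·720·2)=1440.000000
Admissible k: 0..2 (factorial args all ≥0)
  k=0: (−1)^0·1440.0000/(1440)·0.7679^8·0.6405^0 = +0.120935
  k=1: (−1)^1·1440.0000/(120)·0.7679^6·0.6405^2 = -1.009688
  k=2: (−1)^2·1440.0000/(96)·0.7679^4·0.6405^4 = +0.878113
d^4_{2,2}(1.3904) = +0.120935 -1.009688 +0.878113 = -0.010640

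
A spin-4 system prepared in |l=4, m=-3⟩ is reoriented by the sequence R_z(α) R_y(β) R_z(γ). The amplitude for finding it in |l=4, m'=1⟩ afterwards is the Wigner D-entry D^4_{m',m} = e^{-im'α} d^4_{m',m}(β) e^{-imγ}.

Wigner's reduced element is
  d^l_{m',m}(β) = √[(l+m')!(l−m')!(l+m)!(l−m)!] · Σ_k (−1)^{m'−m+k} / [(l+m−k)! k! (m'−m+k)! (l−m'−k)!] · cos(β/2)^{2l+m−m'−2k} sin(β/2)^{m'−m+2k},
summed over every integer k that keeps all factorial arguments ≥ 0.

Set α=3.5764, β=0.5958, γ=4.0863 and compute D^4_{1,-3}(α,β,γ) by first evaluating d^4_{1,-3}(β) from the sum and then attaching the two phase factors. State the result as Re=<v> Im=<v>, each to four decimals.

Split into d^4_{1,-3}(β=0.5958) × two z-phases.
With c≡cos(β/2)=0.955955 and s≡sin(β/2)=0.293513, N=[120·6·1·5040]^{1/2}=1904.940944
The bounds max(0,m−m')=0 and min(l+m,l−m')=1 give 2 terms
  k=0: (−1)^4·1904.9409/(144)·0.9560^4·0.2935^4 = +0.081994
  k=1: (−1)^5·1904.9409/(240)·0.9560^2·0.2935^6 = -0.004638
d^4_{1,-3}(0.5958) = +0.081994 -0.004638 = +0.077356
Phases: e^{-i·(1)·3.5764}=-0.906951+0.421236i, e^{-i·(-3)·4.0863}=+0.953102-0.302649i ⇒ D=-0.057006+0.052290i

Re=-0.0570 Im=0.0523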